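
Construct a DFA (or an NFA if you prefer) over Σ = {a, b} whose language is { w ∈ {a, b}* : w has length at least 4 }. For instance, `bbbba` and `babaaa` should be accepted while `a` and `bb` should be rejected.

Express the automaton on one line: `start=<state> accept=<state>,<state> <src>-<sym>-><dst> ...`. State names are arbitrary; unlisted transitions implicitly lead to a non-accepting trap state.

Count input length up to 5: every symbol moves from s0 toward s5, which means 'more than 4' and absorbs. Accept from {s4, s5}.
6 states suffice.
        a   b  
>  s0   s1  s1 
   s1   s2  s2 
   s2   s3  s3 
   s3   s4  s4 
 * s4   s5  s5 
 * s5   s5  s5 
(> = start, * = accepting)

start=s0 accept=s4,s5 s0-a->s1 s0-b->s1 s1-a->s2 s1-b->s2 s2-a->s3 s2-b->s3 s3-a->s4 s3-b->s4 s4-a->s5 s4-b->s5 s5-a->s5 s5-b->s5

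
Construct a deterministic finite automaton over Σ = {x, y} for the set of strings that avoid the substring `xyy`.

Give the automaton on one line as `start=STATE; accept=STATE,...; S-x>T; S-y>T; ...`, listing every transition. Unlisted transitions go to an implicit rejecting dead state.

start=A; accept=A,B,C; A-x>B; A-y>A; B-x>B; B-y>C; C-x>B; C-y>D; D-x>D; D-y>D

This is the complement of 'contains `xyy`'. Use the same substring-matching states — A through D holding how much of `xyy` has just been matched — but flip the accepting set: everything except the trap D accepts.
       x  y 
>* A   B  A 
 * B   B  C 
 * C   B  D 
   D   D  D 
(> = start, * = accepting)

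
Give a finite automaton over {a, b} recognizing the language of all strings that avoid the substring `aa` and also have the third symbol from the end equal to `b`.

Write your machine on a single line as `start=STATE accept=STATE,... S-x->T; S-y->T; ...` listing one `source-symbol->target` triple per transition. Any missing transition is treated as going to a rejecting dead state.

start=q0; accept=q6,q7,q8; q0-a->q1; q0-b->q2; q1-a->q3; q1-b->q2; q2-a->q4; q2-b->q5; q3-a->q3; q3-b->q3; q4-a->q3; q4-b->q6; q5-a->q7; q5-b->q8; q6-a->q4; q6-b->q5; q7-a->q3; q7-b->q6; q8-a->q7; q8-b->q8

Run two small machines in parallel and take their product. One (3 states) tracks partial matches of the forbidden pattern `aa`; the other (15 states) tracks the last 3 symbols read. Each combined state is a pair, one component from each; accept when both components accept. After merging equivalent states the machine shrinks.
9 states suffice.
        a   b  
>  q0   q1  q2 
   q1   q3  q2 
   q2   q4  q5 
   q3   q3  q3 
   q4   q3  q6 
   q5   q7  q8 
 * q6   q4  q5 
 * q7   q3  q6 
 * q8   q7  q8 
(> = start, * = accepting)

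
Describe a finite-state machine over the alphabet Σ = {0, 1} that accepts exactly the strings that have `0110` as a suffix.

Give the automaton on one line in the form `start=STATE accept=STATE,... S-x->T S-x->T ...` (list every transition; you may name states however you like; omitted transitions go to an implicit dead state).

start=q0 accept=q4 q0-0->q1 q0-1->q0 q1-0->q1 q1-1->q2 q2-0->q1 q2-1->q3 q3-0->q4 q3-1->q0 q4-0->q1 q4-1->q2

Let each state record the length of the longest suffix of the input read so far that is also a prefix of `0110`. q1 means the last symbol is `0`; q2 means the last 2 symbols are `01`; q3 means the last 3 symbols are `011`; q4 means the last 4 symbols are `0110`. Accept only at q4, where the string currently ends in `0110`.
        0   1  
>  q0   q1  q0 
   q1   q1  q2 
   q2   q1  q3 
   q3   q4  q0 
 * q4   q1  q2 
(> = start, * = accepting)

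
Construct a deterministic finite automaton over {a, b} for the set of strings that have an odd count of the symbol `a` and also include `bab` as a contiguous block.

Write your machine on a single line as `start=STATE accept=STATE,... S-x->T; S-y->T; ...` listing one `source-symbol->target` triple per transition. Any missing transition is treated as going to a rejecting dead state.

Build one automaton per condition and run them in lockstep. One (2 states) tracks the count of `a`s modulo 2; the other (4 states) tracks whether and how much of `bab` has been seen. Each combined state is a pair, one component from each; accept when both components accept.
With 8 states:
        a   b  
>  q0   q1  q2 
   q1   q0  q3 
   q2   q4  q2 
   q3   q5  q3 
   q4   q0  q6 
   q5   q1  q7 
 * q6   q7  q6 
   q7   q6  q7 
(> = start, * = accepting)

start=q0; accept=q6; q0-a->q1; q0-b->q2; q1-a->q0; q1-b->q3; q2-a->q4; q2-b->q2; q3-a->q5; q3-b->q3; q4-a->q0; q4-b->q6; q5-a->q1; q5-b->q7; q6-a->q7; q6-b->q6; q7-a->q6; q7-b->q7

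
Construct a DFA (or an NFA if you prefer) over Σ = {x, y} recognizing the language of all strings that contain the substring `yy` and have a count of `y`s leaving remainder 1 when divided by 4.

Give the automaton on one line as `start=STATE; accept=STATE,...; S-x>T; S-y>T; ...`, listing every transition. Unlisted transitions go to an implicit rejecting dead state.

Run two small machines in parallel and take their product. One (3 states) tracks whether and how much of `yy` has been seen; the other (4 states) tracks the count of `y`s modulo 4. Each combined state is a pair, one component from each; accept when both components accept.
12 states suffice.
          x    y  
>  q0     q0   q1 
   q1     q2   q3 
   q2     q2   q4 
   q3     q3   q5 
   q4     q6   q5 
   q5     q5   q7 
   q6     q6   q8 
   q7     q7   q9 
   q8    q10   q7 
 * q9     q9   q3 
   q10   q10  q11 
   q11    q0   q9 
(> = start, * = accepting)

start=q0; accept=q9; q0-x>q0; q0-y>q1; q1-x>q2; q1-y>q3; q2-x>q2; q2-y>q4; q3-x>q3; q3-y>q5; q4-x>q6; q4-y>q5; q5-x>q5; q5-y>q7; q6-x>q6; q6-y>q8; q7-x>q7; q7-y>q9; q8-x>q10; q8-y>q7; q9-x>q9; q9-y>q3; q10-x>q10; q10-y>q11; q11-x>q0; q11-y>q9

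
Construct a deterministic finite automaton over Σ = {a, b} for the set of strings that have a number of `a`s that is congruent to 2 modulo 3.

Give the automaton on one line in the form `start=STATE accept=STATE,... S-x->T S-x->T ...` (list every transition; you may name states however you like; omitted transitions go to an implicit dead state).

start=q0 accept=q2 q0-a->q1 q0-b->q0 q1-a->q2 q1-b->q1 q2-a->q0 q2-b->q2

The only thing that matters is how many `a`s have appeared, reduced mod 3. Use one state per residue: q0 for 0, …, q2 for 2. Reading `a` moves to the next residue; anything else stays put. q2 is accepting.
A 3-state machine:
        a   b  
>  q0   q1  q0 
   q1   q2  q1 
 * q2   q0  q2 
(> = start, * = accepting)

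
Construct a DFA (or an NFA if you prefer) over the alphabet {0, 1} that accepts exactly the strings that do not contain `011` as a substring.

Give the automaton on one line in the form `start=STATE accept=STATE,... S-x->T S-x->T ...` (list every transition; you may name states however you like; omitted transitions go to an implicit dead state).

Track partial matches of the forbidden pattern `011`. State D is a dead state reached once `011` has occurred; every other state accepts. A means no part of `011` is currently matched.
       0  1 
>* A   B  A 
 * B   B  C 
 * C   B  D 
   D   D  D 
(> = start, * = accepting)

start=A accept=A,B,C A-0->B A-1->A B-0->B B-1->C C-0->B C-1->D D-0->D D-1->D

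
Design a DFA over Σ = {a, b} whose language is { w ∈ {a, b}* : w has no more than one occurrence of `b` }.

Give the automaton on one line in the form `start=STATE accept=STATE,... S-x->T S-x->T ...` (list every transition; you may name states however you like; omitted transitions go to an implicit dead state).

start=q0 accept=q0,q1 q0-a->q0 q0-b->q1 q1-a->q1 q1-b->q2 q2-a->q2 q2-b->q2

Count `b`s, saturating at 2: state q0 means no `b` yet, q1 means one `b` seen, q2 means more than one. Each `b` increments (capped at q2); other symbols loop. Accept from {q0, q1}.
        a   b  
>* q0   q0  q1 
 * q1   q1  q2 
   q2   q2  q2 
(> = start, * = accepting)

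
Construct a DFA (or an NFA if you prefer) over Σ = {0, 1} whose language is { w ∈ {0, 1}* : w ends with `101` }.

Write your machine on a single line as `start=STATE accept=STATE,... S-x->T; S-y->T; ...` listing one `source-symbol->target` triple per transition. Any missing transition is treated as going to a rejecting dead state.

Remember how much of `101` the current input suffix matches. State S0 means no match yet; S1 means the last symbol is `1`; S2 means the last 2 symbols are `10`; S3 means the last 3 symbols are `101`. Only S3 accepts. On a mismatch, fall back to the longest proper suffix that is still a prefix of `101`.
A 4-state machine:
        0   1  
>  S0   S0  S1 
   S1   S2  S1 
   S2   S0  S3 
 * S3   S2  S1 
(> = start, * = accepting)

start=S0; accept=S3; S0-0->S0; S0-1->S1; S1-0->S2; S1-1->S1; S2-0->S0; S2-1->S3; S3-0->S2; S3-1->S1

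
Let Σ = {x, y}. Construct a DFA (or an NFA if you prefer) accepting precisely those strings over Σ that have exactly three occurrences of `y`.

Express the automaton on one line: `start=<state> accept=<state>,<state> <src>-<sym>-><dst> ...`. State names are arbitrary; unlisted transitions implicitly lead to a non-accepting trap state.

start=s0 accept=s3 s0-x->s0 s0-y->s1 s1-x->s1 s1-y->s2 s2-x->s2 s2-y->s3 s3-x->s3 s3-y->s4 s4-x->s4 s4-y->s4

Only the number of `y`s matters, and only up to 4. Make a chain s0 → s1 → s2 → s3 → s4 advanced by each `y` (with s4 absorbing); every other symbol self-loops. The accepting set is {s3}.
        x   y  
>  s0   s0  s1 
   s1   s1  s2 
   s2   s2  s3 
 * s3   s3  s4 
   s4   s4  s4 
(> = start, * = accepting)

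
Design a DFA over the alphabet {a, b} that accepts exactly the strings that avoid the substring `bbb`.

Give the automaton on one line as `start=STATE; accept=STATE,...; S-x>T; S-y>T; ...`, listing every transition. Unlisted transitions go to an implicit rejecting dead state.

start=q0; accept=q0,q1,q2; q0-a>q0; q0-b>q1; q1-a>q0; q1-b>q2; q2-a>q0; q2-b>q3; q3-a>q3; q3-b>q3

This is the complement of 'contains `bbb`'. Use the same substring-matching states — q0 through q3 holding how much of `bbb` has just been matched — but flip the accepting set: everything except the trap q3 accepts.
A 4-state machine:
        a   b  
>* q0   q0  q1 
 * q1   q0  q2 
 * q2   q0  q3 
   q3   q3  q3 
(> = start, * = accepting)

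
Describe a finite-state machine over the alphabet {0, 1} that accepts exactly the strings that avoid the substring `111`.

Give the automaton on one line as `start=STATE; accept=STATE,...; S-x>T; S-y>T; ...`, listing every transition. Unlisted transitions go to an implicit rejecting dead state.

This is the complement of 'contains `111`'. Use the same substring-matching states — q0 through q3 holding how much of `111` has just been matched — but flip the accepting set: everything except the trap q3 accepts.
With 4 states:
        0   1  
>* q0   q0  q1 
 * q1   q0  q2 
 * q2   q0  q3 
   q3   q3  q3 
(> = start, * = accepting)

start=q0; accept=q0,q1,q2; q0-0>q0; q0-1>q1; q1-0>q0; q1-1>q2; q2-0>q0; q2-1>q3; q3-0>q3; q3-1>q3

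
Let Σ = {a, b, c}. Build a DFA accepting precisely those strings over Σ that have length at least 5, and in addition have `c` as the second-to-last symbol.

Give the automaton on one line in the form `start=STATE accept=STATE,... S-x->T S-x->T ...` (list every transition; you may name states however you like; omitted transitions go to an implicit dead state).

start=q0 accept=q5,q6 q0-a->q1 q0-b->q1 q0-c->q1 q1-a->q2 q1-b->q2 q1-c->q2 q2-a->q3 q2-b->q3 q2-c->q3 q3-a->q3 q3-b->q3 q3-c->q4 q4-a->q5 q4-b->q5 q4-c->q6 q5-a->q3 q5-b->q3 q5-c->q4 q6-a->q5 q6-b->q5 q6-c->q6

Build one automaton per condition and run them in lockstep. One (7 states) tracks the input length, saturating at 6; the other (13 states) tracks the last 2 symbols read. Each combined state is a pair, one component from each; accept when both components accept. After merging equivalent states the machine shrinks.
        a   b   c  
>  q0   q1  q1  q1 
   q1   q2  q2  q2 
   q2   q3  q3  q3 
   q3   q3  q3  q4 
   q4   q5  q5  q6 
 * q5   q3  q3  q4 
 * q6   q5  q5  q6 
(> = start, * = accepting)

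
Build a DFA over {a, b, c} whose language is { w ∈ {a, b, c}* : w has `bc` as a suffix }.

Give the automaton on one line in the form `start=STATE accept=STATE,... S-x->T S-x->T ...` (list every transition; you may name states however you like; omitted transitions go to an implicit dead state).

Remember how much of `bc` the current input suffix matches. State S0 means no match yet; S1 means the last symbol is `b`; S2 means the last 2 symbols are `bc`. Only S2 accepts. On a mismatch, fall back to the longest proper suffix that is still a prefix of `bc`.
With 3 states:
        a   b   c  
>  S0   S0  S1  S0 
   S1   S0  S1  S2 
 * S2   S0  S1  S0 
(> = start, * = accepting)

start=S0 accept=S2 S0-a->S0 S0-b->S1 S0-c->S0 S1-a->S0 S1-b->S1 S1-c->S2 S2-a->S0 S2-b->S1 S2-c->S0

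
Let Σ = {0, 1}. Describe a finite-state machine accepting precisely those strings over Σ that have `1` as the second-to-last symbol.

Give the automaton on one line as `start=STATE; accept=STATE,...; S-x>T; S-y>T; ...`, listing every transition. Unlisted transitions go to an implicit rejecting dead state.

start=S0; accept=S5,S6; S0-0>S1; S0-1>S2; S1-0>S3; S1-1>S4; S2-0>S5; S2-1>S6; S3-0>S3; S3-1>S4; S4-0>S5; S4-1>S6; S5-0>S3; S5-1>S4; S6-0>S5; S6-1>S6

Because acceptance depends on a position counted from the end, the machine has to buffer the most recent 2 symbols. Make each state the string of the last up-to-2 symbols read; on input `x` shift the window left and append `x`. Accept when the buffered window has length 2 and begins with `1`.
A 7-state machine:
        0   1  
>  S0   S1  S2 
   S1   S3  S4 
   S2   S5  S6 
   S3   S3  S4 
   S4   S5  S6 
 * S5   S3  S4 
 * S6   S5  S6 
(> = start, * = accepting)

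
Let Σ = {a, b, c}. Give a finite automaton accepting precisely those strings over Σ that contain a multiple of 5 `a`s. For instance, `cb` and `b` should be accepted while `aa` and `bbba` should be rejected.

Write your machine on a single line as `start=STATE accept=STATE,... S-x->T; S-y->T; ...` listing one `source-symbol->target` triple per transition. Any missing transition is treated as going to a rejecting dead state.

The only thing that matters is how many `a`s have appeared, reduced mod 5. Use one state per residue: s0 for 0, …, s4 for 4. Reading `a` moves to the next residue; anything else stays put. s0 is accepting.
5 states suffice.
        a   b   c  
>* s0   s1  s0  s0 
   s1   s2  s1  s1 
   s2   s3  s2  s2 
   s3   s4  s3  s3 
   s4   s0  s4  s4 
(> = start, * = accepting)

start=s0; accept=s0; s0-a->s1; s0-b->s0; s0-c->s0; s1-a->s2; s1-b->s1; s1-c->s1; s2-a->s3; s2-b->s2; s2-c->s2; s3-a->s4; s3-b->s3; s3-c->s3; s4-a->s0; s4-b->s4; s4-c->s4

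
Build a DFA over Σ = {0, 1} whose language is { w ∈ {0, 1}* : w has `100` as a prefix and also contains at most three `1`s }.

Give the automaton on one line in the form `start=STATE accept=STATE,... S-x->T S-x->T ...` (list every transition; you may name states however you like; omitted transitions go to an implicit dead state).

start=q0 accept=q6,q8,q10 q0-0->q1 q0-1->q2 q1-0->q1 q1-1->q3 q2-0->q4 q2-1->q5 q3-0->q3 q3-1->q5 q4-0->q6 q4-1->q5 q5-0->q5 q5-1->q7 q6-0->q6 q6-1->q8 q7-0->q7 q7-1->q9 q8-0->q8 q8-1->q10 q9-0->q9 q9-1->q9 q10-0->q10 q10-1->q11 q11-0->q11 q11-1->q11

Build one automaton per condition and run them in lockstep. The first has 5 states tracking whether the input so far still matches the prefix `100`; the second has 5 states tracking the count of `1`s, saturating at 4. A product state is a pair (one from each), accepting exactly when both do.
12 states suffice.
          0    1  
>  q0     q1   q2 
   q1     q1   q3 
   q2     q4   q5 
   q3     q3   q5 
   q4     q6   q5 
   q5     q5   q7 
 * q6     q6   q8 
   q7     q7   q9 
 * q8     q8  q10 
   q9     q9   q9 
 * q10   q10  q11 
   q11   q11  q11 
(> = start, * = accepting)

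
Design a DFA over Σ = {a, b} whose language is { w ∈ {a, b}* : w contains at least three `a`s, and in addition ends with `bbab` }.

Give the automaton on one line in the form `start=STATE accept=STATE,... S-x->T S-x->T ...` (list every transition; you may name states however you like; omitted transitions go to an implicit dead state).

Run two small machines in parallel and take their product. One (5 states) tracks the count of `a`s, saturating at 4; the other (5 states) tracks how much of the suffix `bbab` has currently been matched. Each combined state is a pair, one component from each; accept when both components accept. Minimizing collapses redundant product states.
7 states suffice.
        a   b  
>  s0   s1  s0 
   s1   s2  s1 
   s2   s2  s3 
   s3   s2  s4 
   s4   s5  s4 
   s5   s2  s6 
 * s6   s2  s4 
(> = start, * = accepting)

start=s0 accept=s6 s0-a->s1 s0-b->s0 s1-a->s2 s1-b->s1 s2-a->s2 s2-b->s3 s3-a->s2 s3-b->s4 s4-a->s5 s4-b->s4 s5-a->s2 s5-b->s6 s6-a->s2 s6-b->s4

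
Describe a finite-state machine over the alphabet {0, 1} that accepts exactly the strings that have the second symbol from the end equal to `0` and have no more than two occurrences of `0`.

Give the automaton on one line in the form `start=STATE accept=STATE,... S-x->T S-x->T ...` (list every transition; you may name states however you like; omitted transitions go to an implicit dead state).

start=S0 accept=S3,S4,S8 S0-0->S1 S0-1->S2 S1-0->S3 S1-1->S4 S2-0->S5 S2-1->S6 S3-0->S7 S3-1->S8 S4-0->S9 S4-1->S10 S5-0->S3 S5-1->S4 S6-0->S5 S6-1->S6 S7-0->S7 S7-1->S11 S8-0->S12 S8-1->S13 S9-0->S7 S9-1->S8 S10-0->S9 S10-1->S10 S11-0->S12 S11-1->S14 S12-0->S7 S12-1->S11 S13-0->S12 S13-1->S13 S14-0->S12 S14-1->S14

Build one automaton per condition and run them in lockstep. One (7 states) tracks the last 2 symbols read; the other (4 states) tracks the count of `0`s, saturating at 3. Each combined state is a pair, one component from each; accept when both components accept.
With 15 states:
          0    1  
>  S0     S1   S2 
   S1     S3   S4 
   S2     S5   S6 
 * S3     S7   S8 
 * S4     S9  S10 
   S5     S3   S4 
   S6     S5   S6 
   S7     S7  S11 
 * S8    S12  S13 
   S9     S7   S8 
   S10    S9  S10 
   S11   S12  S14 
   S12    S7  S11 
   S13   S12  S13 
   S14   S12  S14 
(> = start, * = accepting)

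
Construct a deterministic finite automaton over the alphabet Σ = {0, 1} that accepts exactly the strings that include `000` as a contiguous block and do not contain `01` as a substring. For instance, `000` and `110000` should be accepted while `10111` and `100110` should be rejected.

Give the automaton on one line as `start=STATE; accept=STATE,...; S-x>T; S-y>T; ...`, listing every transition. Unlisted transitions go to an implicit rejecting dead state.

start=q0; accept=q4; q0-0>q1; q0-1>q0; q1-0>q2; q1-1>q3; q2-0>q4; q2-1>q3; q3-0>q3; q3-1>q3; q4-0>q4; q4-1>q3

Run two small machines in parallel and take their product. The first has 4 states tracking whether and how much of `000` has been seen; the second has 3 states tracking partial matches of the forbidden pattern `01`. A product state is a pair (one from each), accepting exactly when both do. Minimizing collapses redundant product states.
A 5-state machine:
        0   1  
>  q0   q1  q0 
   q1   q2  q3 
   q2   q4  q3 
   q3   q3  q3 
 * q4   q4  q3 
(> = start, * = accepting)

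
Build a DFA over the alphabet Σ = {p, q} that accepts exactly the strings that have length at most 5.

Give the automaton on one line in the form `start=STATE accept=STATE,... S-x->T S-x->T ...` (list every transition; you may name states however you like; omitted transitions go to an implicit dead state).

start=S0 accept=S0,S1,S2,S3,S4,S5 S0-p->S1 S0-q->S1 S1-p->S2 S1-q->S2 S2-p->S3 S2-q->S3 S3-p->S4 S3-q->S4 S4-p->S5 S4-q->S5 S5-p->S6 S5-q->S6 S6-p->S6 S6-q->S6

We only need to distinguish lengths 0, 1, …, 5, and '>5'. Chain S0 → S1 → S2 → S3 → S4 → S5 → S6 on every symbol, with S6 looping. Accepting states: {S0, S1, S2, S3, S4, S5}.
7 states suffice.
        p   q  
>* S0   S1  S1 
 * S1   S2  S2 
 * S2   S3  S3 
 * S3   S4  S4 
 * S4   S5  S5 
 * S5   S6  S6 
   S6   S6  S6 
(> = start, * = accepting)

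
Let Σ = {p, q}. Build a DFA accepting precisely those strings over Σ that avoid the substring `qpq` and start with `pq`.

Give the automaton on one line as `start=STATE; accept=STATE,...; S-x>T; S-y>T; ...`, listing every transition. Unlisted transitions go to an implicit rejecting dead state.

Build one automaton per condition and run them in lockstep. The first has 4 states tracking partial matches of the forbidden pattern `qpq`; the second has 4 states tracking whether the input so far still matches the prefix `pq`. A product state is a pair (one from each), accepting exactly when both do. After merging equivalent states the machine shrinks.
A 6-state machine:
       p  q 
>  A   B  C 
   B   C  D 
   C   C  C 
 * D   E  D 
 * E   F  C 
 * F   F  D 
(> = start, * = accepting)

start=A; accept=D,E,F; A-p>B; A-q>C; B-p>C; B-q>D; C-p>C; C-q>C; D-p>E; D-q>D; E-p>F; E-q>C; F-p>F; F-q>D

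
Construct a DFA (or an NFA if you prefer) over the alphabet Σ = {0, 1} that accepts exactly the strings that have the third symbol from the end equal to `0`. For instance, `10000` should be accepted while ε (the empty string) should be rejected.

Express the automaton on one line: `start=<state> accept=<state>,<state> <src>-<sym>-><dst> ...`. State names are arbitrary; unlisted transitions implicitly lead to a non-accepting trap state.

start=A accept=H,I,J,K A-0->B A-1->C B-0->D B-1->E C-0->F C-1->G D-0->H D-1->I E-0->J E-1->K F-0->L F-1->M G-0->N G-1->O H-0->H H-1->I I-0->J I-1->K J-0->L J-1->M K-0->N K-1->O L-0->H L-1->I M-0->J M-1->K N-0->L N-1->M O-0->N O-1->O

Because acceptance depends on a position counted from the end, the machine has to buffer the most recent 3 symbols. Make each state the string of the last up-to-3 symbols read; on input `x` shift the window left and append `x`. Accept when the buffered window has length 3 and begins with `0`.
15 states suffice.
       0  1 
>  A   B  C 
   B   D  E 
   C   F  G 
   D   H  I 
   E   J  K 
   F   L  M 
   G   N  O 
 * H   H  I 
 * I   J  K 
 * J   L  M 
 * K   N  O 
   L   H  I 
   M   J  K 
   N   L  M 
   O   N  O 
(> = start, * = accepting)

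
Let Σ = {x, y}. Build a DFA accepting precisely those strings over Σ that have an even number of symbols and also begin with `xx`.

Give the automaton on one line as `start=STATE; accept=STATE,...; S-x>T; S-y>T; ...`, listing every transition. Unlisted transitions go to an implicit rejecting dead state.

start=q0; accept=q3; q0-x>q1; q0-y>q2; q1-x>q3; q1-y>q4; q2-x>q4; q2-y>q4; q3-x>q5; q3-y>q5; q4-x>q2; q4-y>q2; q5-x>q3; q5-y>q3

Build one automaton per condition and run them in lockstep. The first has 2 states tracking the input length modulo 2; the second has 4 states tracking whether the input so far still matches the prefix `xx`. A product state is a pair (one from each), accepting exactly when both do.
6 states suffice.
        x   y  
>  q0   q1  q2 
   q1   q3  q4 
   q2   q4  q4 
 * q3   q5  q5 
   q4   q2  q2 
   q5   q3  q3 
(> = start, * = accepting)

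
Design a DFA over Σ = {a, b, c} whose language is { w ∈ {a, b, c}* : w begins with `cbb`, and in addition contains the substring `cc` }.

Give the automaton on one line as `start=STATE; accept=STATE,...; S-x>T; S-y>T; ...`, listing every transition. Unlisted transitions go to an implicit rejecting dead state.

start=s0; accept=s6; s0-a>s1; s0-b>s1; s0-c>s2; s1-a>s1; s1-b>s1; s1-c>s1; s2-a>s1; s2-b>s3; s2-c>s1; s3-a>s1; s3-b>s4; s3-c>s1; s4-a>s4; s4-b>s4; s4-c>s5; s5-a>s4; s5-b>s4; s5-c>s6; s6-a>s6; s6-b>s6; s6-c>s6

Handle the two conditions separately and then intersect. The first has 5 states tracking whether the input so far still matches the prefix `cbb`; the second has 3 states tracking whether and how much of `cc` has been seen. A product state is a pair (one from each), accepting exactly when both do. After merging equivalent states the machine shrinks.
        a   b   c  
>  s0   s1  s1  s2 
   s1   s1  s1  s1 
   s2   s1  s3  s1 
   s3   s1  s4  s1 
   s4   s4  s4  s5 
   s5   s4  s4  s6 
 * s6   s6  s6  s6 
(> = start, * = accepting)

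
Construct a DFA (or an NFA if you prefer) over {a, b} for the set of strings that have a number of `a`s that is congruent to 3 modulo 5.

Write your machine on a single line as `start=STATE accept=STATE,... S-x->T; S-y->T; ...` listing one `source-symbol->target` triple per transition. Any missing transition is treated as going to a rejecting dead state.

The only thing that matters is how many `a`s have appeared, reduced mod 5. Use one state per residue: s0 for 0, …, s4 for 4. Reading `a` moves to the next residue; anything else stays put. s3 is accepting.
With 5 states:
        a   b  
>  s0   s1  s0 
   s1   s2  s1 
   s2   s3  s2 
 * s3   s4  s3 
   s4   s0  s4 
(> = start, * = accepting)

start=s0; accept=s3; s0-a->s1; s0-b->s0; s1-a->s2; s1-b->s1; s2-a->s3; s2-b->s2; s3-a->s4; s3-b->s3; s4-a->s0; s4-b->s4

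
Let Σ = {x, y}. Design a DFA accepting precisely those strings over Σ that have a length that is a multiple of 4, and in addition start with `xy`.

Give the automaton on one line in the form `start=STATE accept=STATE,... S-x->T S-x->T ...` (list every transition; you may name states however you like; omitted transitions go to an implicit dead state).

start=q0 accept=q5 q0-x->q1 q0-y->q2 q1-x->q2 q1-y->q3 q2-x->q2 q2-y->q2 q3-x->q4 q3-y->q4 q4-x->q5 q4-y->q5 q5-x->q6 q5-y->q6 q6-x->q3 q6-y->q3

Handle the two conditions separately and then intersect. The first has 4 states tracking the input length modulo 4; the second has 4 states tracking whether the input so far still matches the prefix `xy`. A product state is a pair (one from each), accepting exactly when both do. Equivalent product states are then merged.
A 7-state machine:
        x   y  
>  q0   q1  q2 
   q1   q2  q3 
   q2   q2  q2 
   q3   q4  q4 
   q4   q5  q5 
 * q5   q6  q6 
   q6   q3  q3 
(> = start, * = accepting)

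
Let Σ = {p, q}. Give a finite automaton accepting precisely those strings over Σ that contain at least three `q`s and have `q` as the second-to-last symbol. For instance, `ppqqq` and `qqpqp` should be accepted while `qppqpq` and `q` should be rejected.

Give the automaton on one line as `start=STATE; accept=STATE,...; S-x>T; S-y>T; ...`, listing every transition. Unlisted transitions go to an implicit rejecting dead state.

Run two small machines in parallel and take their product. The first has 5 states tracking the count of `q`s, saturating at 4; the second has 7 states tracking the last 2 symbols read. A product state is a pair (one from each), accepting exactly when both do. Equivalent product states are then merged.
With 7 states:
        p   q  
>  S0   S0  S1 
   S1   S1  S2 
   S2   S3  S4 
   S3   S3  S5 
 * S4   S6  S4 
   S5   S6  S4 
 * S6   S3  S5 
(> = start, * = accepting)

start=S0; accept=S4,S6; S0-p>S0; S0-q>S1; S1-p>S1; S1-q>S2; S2-p>S3; S2-q>S4; S3-p>S3; S3-q>S5; S4-p>S6; S4-q>S4; S5-p>S6; S5-q>S4; S6-p>S3; S6-q>S5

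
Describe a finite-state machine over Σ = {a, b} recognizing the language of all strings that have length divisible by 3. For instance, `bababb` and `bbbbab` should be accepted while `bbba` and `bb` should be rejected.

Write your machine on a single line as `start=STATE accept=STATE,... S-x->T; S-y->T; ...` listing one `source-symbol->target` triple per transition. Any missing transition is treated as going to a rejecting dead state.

start=S0; accept=S0; S0-a->S1; S0-b->S1; S1-a->S2; S1-b->S2; S2-a->S0; S2-b->S0

Only the length mod 3 matters, so use a 3-cycle: from any state, every input symbol moves to the next state, wrapping S2 back to S0. Mark S0 accepting.
3 states suffice.
        a   b  
>* S0   S1  S1 
   S1   S2  S2 
   S2   S0  S0 
(> = start, * = accepting)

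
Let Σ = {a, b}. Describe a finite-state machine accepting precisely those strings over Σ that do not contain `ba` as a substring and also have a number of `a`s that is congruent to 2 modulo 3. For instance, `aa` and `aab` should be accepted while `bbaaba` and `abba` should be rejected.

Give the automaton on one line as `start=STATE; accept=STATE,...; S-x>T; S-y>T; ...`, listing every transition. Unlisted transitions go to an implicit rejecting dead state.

Handle the two conditions separately and then intersect. The first has 3 states tracking partial matches of the forbidden pattern `ba`; the second has 3 states tracking the count of `a`s modulo 3. A product state is a pair (one from each), accepting exactly when both do.
A 9-state machine:
        a   b  
>  S0   S1  S2 
   S1   S3  S4 
   S2   S5  S2 
 * S3   S0  S6 
   S4   S7  S4 
   S5   S7  S5 
 * S6   S8  S6 
   S7   S8  S7 
   S8   S5  S8 
(> = start, * = accepting)

start=S0; accept=S3,S6; S0-a>S1; S0-b>S2; S1-a>S3; S1-b>S4; S2-a>S5; S2-b>S2; S3-a>S0; S3-b>S6; S4-a>S7; S4-b>S4; S5-a>S7; S5-b>S5; S6-a>S8; S6-b>S6; S7-a>S8; S7-b>S7; S8-a>S5; S8-b>S8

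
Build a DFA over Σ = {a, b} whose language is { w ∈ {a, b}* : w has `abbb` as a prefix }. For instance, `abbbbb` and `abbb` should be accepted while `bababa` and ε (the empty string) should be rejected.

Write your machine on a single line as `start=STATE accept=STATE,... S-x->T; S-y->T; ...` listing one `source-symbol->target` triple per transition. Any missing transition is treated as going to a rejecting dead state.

Walk along `abbb` while the input agrees: from q0 take `a` to q1, and so on. Any deviation drops to the rejecting sink q5. Once q4 is reached the prefix is confirmed and every continuation is accepted.
With 6 states:
        a   b  
>  q0   q1  q5 
   q1   q5  q2 
   q2   q5  q3 
   q3   q5  q4 
 * q4   q4  q4 
   q5   q5  q5 
(> = start, * = accepting)

start=q0; accept=q4; q0-a->q1; q0-b->q5; q1-a->q5; q1-b->q2; q2-a->q5; q2-b->q3; q3-a->q5; q3-b->q4; q4-a->q4; q4-b->q4; q5-a->q5; q5-b->q5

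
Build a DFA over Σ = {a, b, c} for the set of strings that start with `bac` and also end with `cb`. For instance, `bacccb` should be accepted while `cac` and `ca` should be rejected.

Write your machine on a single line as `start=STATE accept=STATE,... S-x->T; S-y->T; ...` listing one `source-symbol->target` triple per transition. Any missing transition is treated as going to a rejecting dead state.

Build one automaton per condition and run them in lockstep. The first has 5 states tracking whether the input so far still matches the prefix `bac`; the second has 3 states tracking how much of the suffix `cb` has currently been matched. A product state is a pair (one from each), accepting exactly when both do.
A 9-state machine:
        a   b   c  
>  S0   S1  S2  S3 
   S1   S1  S1  S3 
   S2   S4  S1  S3 
   S3   S1  S5  S3 
   S4   S1  S1  S6 
   S5   S1  S1  S3 
   S6   S7  S8  S6 
   S7   S7  S7  S6 
 * S8   S7  S7  S6 
(> = start, * = accepting)

start=S0; accept=S8; S0-a->S1; S0-b->S2; S0-c->S3; S1-a->S1; S1-b->S1; S1-c->S3; S2-a->S4; S2-b->S1; S2-c->S3; S3-a->S1; S3-b->S5; S3-c->S3; S4-a->S1; S4-b->S1; S4-c->S6; S5-a->S1; S5-b->S1; S5-c->S3; S6-a->S7; S6-b->S8; S6-c->S6; S7-a->S7; S7-b->S7; S7-c->S6; S8-a->S7; S8-b->S7; S8-c->S6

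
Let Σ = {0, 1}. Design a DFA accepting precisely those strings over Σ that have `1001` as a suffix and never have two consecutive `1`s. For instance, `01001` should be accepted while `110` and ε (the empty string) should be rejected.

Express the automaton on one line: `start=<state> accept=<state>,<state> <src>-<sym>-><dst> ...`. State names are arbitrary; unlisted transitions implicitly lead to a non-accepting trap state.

Run two small machines in parallel and take their product. The first has 5 states tracking how much of the suffix `1001` has currently been matched; the second has 3 states tracking partial matches of the forbidden pattern `11`. A product state is a pair (one from each), accepting exactly when both do. After merging equivalent states the machine shrinks.
6 states suffice.
        0   1  
>  S0   S0  S1 
   S1   S2  S3 
   S2   S4  S1 
   S3   S3  S3 
   S4   S0  S5 
 * S5   S2  S3 
(> = start, * = accepting)

start=S0 accept=S5 S0-0->S0 S0-1->S1 S1-0->S2 S1-1->S3 S2-0->S4 S2-1->S1 S3-0->S3 S3-1->S3 S4-0->S0 S4-1->S5 S5-0->S2 S5-1->S3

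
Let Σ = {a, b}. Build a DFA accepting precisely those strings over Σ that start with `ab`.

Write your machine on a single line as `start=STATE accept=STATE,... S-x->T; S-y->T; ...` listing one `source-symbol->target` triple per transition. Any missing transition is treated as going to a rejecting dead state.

Check the first 2 symbols one by one: S0 through S1 record how many have matched `ab` so far; any wrong symbol goes to the dead state S3. After all 2 match we enter the accepting sink S2.
A 4-state machine:
        a   b  
>  S0   S1  S3 
   S1   S3  S2 
 * S2   S2  S2 
   S3   S3  S3 
(> = start, * = accepting)

start=S0; accept=S2; S0-a->S1; S0-b->S3; S1-a->S3; S1-b->S2; S2-a->S2; S2-b->S2; S3-a->S3; S3-b->S3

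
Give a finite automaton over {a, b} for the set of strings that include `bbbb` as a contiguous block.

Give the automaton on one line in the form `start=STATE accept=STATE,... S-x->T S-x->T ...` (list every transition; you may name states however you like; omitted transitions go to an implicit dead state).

start=q0 accept=q4 q0-a->q0 q0-b->q1 q1-a->q0 q1-b->q2 q2-a->q0 q2-b->q3 q3-a->q0 q3-b->q4 q4-a->q4 q4-b->q4

Track how much of `bbbb` has been matched so far: state q0 is no progress, q4 is the absorbing accept state reached once `bbbb` has occurred. Intermediate states record partial matches; on a mismatch, fall back to the longest reusable overlap.
With 5 states:
        a   b  
>  q0   q0  q1 
   q1   q0  q2 
   q2   q0  q3 
   q3   q0  q4 
 * q4   q4  q4 
(> = start, * = accepting)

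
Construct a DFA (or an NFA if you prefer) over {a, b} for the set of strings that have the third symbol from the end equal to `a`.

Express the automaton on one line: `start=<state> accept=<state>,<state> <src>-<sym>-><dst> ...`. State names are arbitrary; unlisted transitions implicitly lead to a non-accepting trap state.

start=s0 accept=s7,s8,s9,s10 s0-a->s1 s0-b->s2 s1-a->s3 s1-b->s4 s2-a->s5 s2-b->s6 s3-a->s7 s3-b->s8 s4-a->s9 s4-b->s10 s5-a->s11 s5-b->s12 s6-a->s13 s6-b->s14 s7-a->s7 s7-b->s8 s8-a->s9 s8-b->s10 s9-a->s11 s9-b->s12 s10-a->s13 s10-b->s14 s11-a->s7 s11-b->s8 s12-a->s9 s12-b->s10 s13-a->s11 s13-b->s12 s14-a->s13 s14-b->s14

Because acceptance depends on a position counted from the end, the machine has to buffer the most recent 3 symbols. Make each state the string of the last up-to-3 symbols read; on input `x` shift the window left and append `x`. Accept when the buffered window has length 3 and begins with `a`.
15 states suffice.
          a    b  
>  s0     s1   s2 
   s1     s3   s4 
   s2     s5   s6 
   s3     s7   s8 
   s4     s9  s10 
   s5    s11  s12 
   s6    s13  s14 
 * s7     s7   s8 
 * s8     s9  s10 
 * s9    s11  s12 
 * s10   s13  s14 
   s11    s7   s8 
   s12    s9  s10 
   s13   s11  s12 
   s14   s13  s14 
(> = start, * = accepting)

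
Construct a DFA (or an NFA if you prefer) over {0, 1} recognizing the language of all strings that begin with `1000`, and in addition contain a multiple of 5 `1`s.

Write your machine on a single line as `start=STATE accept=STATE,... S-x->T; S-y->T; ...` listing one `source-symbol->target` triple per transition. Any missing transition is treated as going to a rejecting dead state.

Build one automaton per condition and run them in lockstep. The first has 6 states tracking whether the input so far still matches the prefix `1000`; the second has 5 states tracking the count of `1`s modulo 5. A product state is a pair (one from each), accepting exactly when both do.
A 14-state machine:
          0    1  
>  s0     s1   s2 
   s1     s1   s3 
   s2     s4   s5 
   s3     s3   s5 
   s4     s6   s5 
   s5     s5   s7 
   s6     s8   s5 
   s7     s7   s9 
   s8     s8  s10 
   s9     s9   s1 
   s10   s10  s11 
   s11   s11  s12 
   s12   s12  s13 
 * s13   s13   s8 
(> = start, * = accepting)

start=s0; accept=s13; s0-0->s1; s0-1->s2; s1-0->s1; s1-1->s3; s2-0->s4; s2-1->s5; s3-0->s3; s3-1->s5; s4-0->s6; s4-1->s5; s5-0->s5; s5-1->s7; s6-0->s8; s6-1->s5; s7-0->s7; s7-1->s9; s8-0->s8; s8-1->s10; s9-0->s9; s9-1->s1; s10-0->s10; s10-1->s11; s11-0->s11; s11-1->s12; s12-0->s12; s12-1->s13; s13-0->s13; s13-1->s8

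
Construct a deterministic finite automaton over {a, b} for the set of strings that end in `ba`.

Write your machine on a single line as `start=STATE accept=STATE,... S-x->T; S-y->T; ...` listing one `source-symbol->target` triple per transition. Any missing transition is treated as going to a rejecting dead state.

Let each state record the length of the longest suffix of the input read so far that is also a prefix of `ba`. q1 means the last symbol is `b`; q2 means the last 2 symbols are `ba`. Accept only at q2, where the string currently ends in `ba`.
With 3 states:
        a   b  
>  q0   q0  q1 
   q1   q2  q1 
 * q2   q0  q1 
(> = start, * = accepting)

start=q0; accept=q2; q0-a->q0; q0-b->q1; q1-a->q2; q1-b->q1; q2-a->q0; q2-b->q1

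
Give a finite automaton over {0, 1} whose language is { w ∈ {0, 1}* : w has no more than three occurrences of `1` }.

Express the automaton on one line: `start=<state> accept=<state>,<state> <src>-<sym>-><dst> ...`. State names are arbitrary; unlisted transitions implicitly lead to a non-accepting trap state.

Count `1`s, saturating at 4: states q0 through q3 mean 0 through 3 `1`s seen; q4 means more than 3. Each `1` increments (capped at q4); other symbols loop. Accept from {q0, q1, q2, q3}.
With 5 states:
        0   1  
>* q0   q0  q1 
 * q1   q1  q2 
 * q2   q2  q3 
 * q3   q3  q4 
   q4   q4  q4 
(> = start, * = accepting)

start=q0 accept=q0,q1,q2,q3 q0-0->q0 q0-1->q1 q1-0->q1 q1-1->q2 q2-0->q2 q2-1->q3 q3-0->q3 q3-1->q4 q4-0->q4 q4-1->q4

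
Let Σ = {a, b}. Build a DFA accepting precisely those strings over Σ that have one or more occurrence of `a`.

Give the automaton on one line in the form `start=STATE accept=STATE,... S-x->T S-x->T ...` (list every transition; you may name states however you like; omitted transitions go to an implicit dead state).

Count `a`s, saturating at 2: state s0 means no `a` yet, s1 means one `a` seen, s2 means more than one. Each `a` increments (capped at s2); other symbols loop. Accept from {s1, s2}.
3 states suffice.
        a   b  
>  s0   s1  s0 
 * s1   s2  s1 
 * s2   s2  s2 
(> = start, * = accepting)

start=s0 accept=s1,s2 s0-a->s1 s0-b->s0 s1-a->s2 s1-b->s1 s2-a->s2 s2-b->s2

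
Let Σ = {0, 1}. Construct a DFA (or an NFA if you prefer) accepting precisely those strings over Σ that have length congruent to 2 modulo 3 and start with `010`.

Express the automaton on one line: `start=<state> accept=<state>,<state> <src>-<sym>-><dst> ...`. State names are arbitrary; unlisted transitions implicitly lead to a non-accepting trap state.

start=A accept=G A-0->B A-1->C B-0->C B-1->D C-0->C C-1->C D-0->E D-1->C E-0->F E-1->F F-0->G F-1->G G-0->E G-1->E

Build one automaton per condition and run them in lockstep. The first has 3 states tracking the input length modulo 3; the second has 5 states tracking whether the input so far still matches the prefix `010`. A product state is a pair (one from each), accepting exactly when both do. After merging equivalent states the machine shrinks.
7 states suffice.
       0  1 
>  A   B  C 
   B   C  D 
   C   C  C 
   D   E  C 
   E   F  F 
   F   G  G 
 * G   E  E 
(> = start, * = accepting)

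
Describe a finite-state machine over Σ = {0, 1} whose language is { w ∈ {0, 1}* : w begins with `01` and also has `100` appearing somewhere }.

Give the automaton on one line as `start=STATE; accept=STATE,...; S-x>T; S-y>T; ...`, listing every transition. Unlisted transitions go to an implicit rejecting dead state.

Run two small machines in parallel and take their product. The first has 4 states tracking whether the input so far still matches the prefix `01`; the second has 4 states tracking whether and how much of `100` has been seen. A product state is a pair (one from each), accepting exactly when both do.
        0   1  
>  s0   s1  s2 
   s1   s3  s4 
   s2   s5  s2 
   s3   s3  s2 
   s4   s6  s4 
   s5   s7  s2 
   s6   s8  s4 
   s7   s7  s7 
 * s8   s8  s8 
(> = start, * = accepting)

start=s0; accept=s8; s0-0>s1; s0-1>s2; s1-0>s3; s1-1>s4; s2-0>s5; s2-1>s2; s3-0>s3; s3-1>s2; s4-0>s6; s4-1>s4; s5-0>s7; s5-1>s2; s6-0>s8; s6-1>s4; s7-0>s7; s7-1>s7; s8-0>s8; s8-1>s8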